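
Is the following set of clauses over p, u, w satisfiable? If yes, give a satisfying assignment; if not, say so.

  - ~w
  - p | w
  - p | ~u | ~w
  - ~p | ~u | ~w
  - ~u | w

p = True, u = False, w = False

Unit clause (~w) forces w = False.
In (p | w) only p is left, so p = True.
In (~u | w) only ~u is left, so u = False.
Check each clause:
  (~w): ~w holds.
  (p | w): p holds.
  (p | ~u | ~w): p holds.
  (~p | ~u | ~w): ~u holds.
  (~u | w): ~u holds.
All clauses satisfied.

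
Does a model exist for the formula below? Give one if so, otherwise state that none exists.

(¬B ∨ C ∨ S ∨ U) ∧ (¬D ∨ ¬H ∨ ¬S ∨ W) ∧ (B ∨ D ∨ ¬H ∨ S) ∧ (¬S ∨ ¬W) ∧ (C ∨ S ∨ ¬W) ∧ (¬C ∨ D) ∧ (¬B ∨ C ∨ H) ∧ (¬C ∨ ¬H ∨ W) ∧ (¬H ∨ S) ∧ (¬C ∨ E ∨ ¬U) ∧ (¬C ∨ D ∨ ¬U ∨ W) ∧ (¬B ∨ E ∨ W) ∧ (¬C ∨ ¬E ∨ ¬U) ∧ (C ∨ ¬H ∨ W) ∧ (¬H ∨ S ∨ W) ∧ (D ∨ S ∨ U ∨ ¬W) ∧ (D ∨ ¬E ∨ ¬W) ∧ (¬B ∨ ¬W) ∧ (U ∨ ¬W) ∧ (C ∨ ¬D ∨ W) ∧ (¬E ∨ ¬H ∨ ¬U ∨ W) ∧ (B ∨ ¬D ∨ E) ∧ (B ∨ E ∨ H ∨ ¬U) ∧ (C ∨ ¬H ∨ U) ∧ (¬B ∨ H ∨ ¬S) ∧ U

Unit clause (U) forces U = True.
Try C = True:
  (¬C ∨ D) forces D = True.
  (¬C ∨ E ∨ ¬U) forces E = True.
  clause (¬C ∨ ¬E ∨ ¬U) is falsified — backtrack.
So C = False.
Set D = False.
Set E = True.
  then (D ∨ ¬E ∨ ¬W) forces W = False.
  then (¬E ∨ ¬H ∨ ¬U ∨ W) forces H = False.
  then (¬B ∨ C ∨ H) forces B = False.
Set S = True.
All clauses satisfied.

C = False, U = True, D = False, E = True, W = False, S = True, H = False, B = False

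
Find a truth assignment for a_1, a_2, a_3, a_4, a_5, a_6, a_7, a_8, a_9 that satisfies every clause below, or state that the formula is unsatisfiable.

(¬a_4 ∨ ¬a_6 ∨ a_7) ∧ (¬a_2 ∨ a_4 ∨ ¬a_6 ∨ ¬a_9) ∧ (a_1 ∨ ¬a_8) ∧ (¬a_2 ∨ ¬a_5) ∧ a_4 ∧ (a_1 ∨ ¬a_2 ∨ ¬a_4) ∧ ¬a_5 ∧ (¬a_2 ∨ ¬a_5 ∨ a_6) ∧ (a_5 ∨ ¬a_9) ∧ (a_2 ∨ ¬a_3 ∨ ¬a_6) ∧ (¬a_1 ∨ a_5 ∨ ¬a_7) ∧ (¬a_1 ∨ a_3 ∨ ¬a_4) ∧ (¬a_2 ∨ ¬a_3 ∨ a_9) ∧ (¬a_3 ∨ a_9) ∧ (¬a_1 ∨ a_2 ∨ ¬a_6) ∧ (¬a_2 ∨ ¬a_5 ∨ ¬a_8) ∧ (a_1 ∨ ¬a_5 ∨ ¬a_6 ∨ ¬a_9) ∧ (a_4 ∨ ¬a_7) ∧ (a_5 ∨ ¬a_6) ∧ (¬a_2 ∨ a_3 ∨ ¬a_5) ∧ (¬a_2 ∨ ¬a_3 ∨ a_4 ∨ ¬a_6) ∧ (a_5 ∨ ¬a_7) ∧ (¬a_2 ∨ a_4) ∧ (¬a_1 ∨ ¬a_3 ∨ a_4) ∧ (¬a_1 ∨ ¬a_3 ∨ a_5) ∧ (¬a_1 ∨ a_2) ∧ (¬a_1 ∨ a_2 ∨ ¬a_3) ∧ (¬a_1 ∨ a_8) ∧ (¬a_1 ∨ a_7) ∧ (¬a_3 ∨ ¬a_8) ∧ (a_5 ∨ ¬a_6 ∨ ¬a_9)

a_1: False, a_2: False, a_3: False, a_4: True, a_5: False, a_6: False, a_7: False, a_8: False, a_9: False

Unit clause (a_4) forces a_4 = True.
Unit clause (¬a_5) forces a_5 = False.
In (a_5 ∨ ¬a_9) only ¬a_9 is left, so a_9 = False.
In (¬a_3 ∨ a_9) only ¬a_3 is left, so a_3 = False.
In (a_5 ∨ ¬a_6) only ¬a_6 is left, so a_6 = False.
In (a_5 ∨ ¬a_7) only ¬a_7 is left, so a_7 = False.
In (¬a_1 ∨ a_7) only ¬a_1 is left, so a_1 = False.
In (a_1 ∨ ¬a_8) only ¬a_8 is left, so a_8 = False.
In (a_1 ∨ ¬a_2 ∨ ¬a_4) only ¬a_2 is left, so a_2 = False.
All clauses satisfied.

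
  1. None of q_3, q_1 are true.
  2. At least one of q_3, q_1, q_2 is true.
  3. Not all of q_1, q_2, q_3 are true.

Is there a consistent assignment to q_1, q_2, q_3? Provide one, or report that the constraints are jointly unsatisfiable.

q_1 = False, q_2 = True, q_3 = False

  (1) {q_3, q_1}: 0 true — none ✓
  (2) {q_3, q_1, q_2}: 1 true — at least one ✓
  (3) {q_1, q_2, q_3}: 1/3 true — not all ✓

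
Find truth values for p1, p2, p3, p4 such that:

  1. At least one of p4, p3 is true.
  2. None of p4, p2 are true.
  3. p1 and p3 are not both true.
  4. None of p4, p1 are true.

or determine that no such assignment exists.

p1=F, p2=F, p3=T, p4=F

  (1) {p4, p3}: 1 true — at least one ✓
  (2) {p4, p2}: 0 true — none ✓
  (3) p1=F, p3=T — not both ✓
  (4) {p4, p1}: 0 true — none ✓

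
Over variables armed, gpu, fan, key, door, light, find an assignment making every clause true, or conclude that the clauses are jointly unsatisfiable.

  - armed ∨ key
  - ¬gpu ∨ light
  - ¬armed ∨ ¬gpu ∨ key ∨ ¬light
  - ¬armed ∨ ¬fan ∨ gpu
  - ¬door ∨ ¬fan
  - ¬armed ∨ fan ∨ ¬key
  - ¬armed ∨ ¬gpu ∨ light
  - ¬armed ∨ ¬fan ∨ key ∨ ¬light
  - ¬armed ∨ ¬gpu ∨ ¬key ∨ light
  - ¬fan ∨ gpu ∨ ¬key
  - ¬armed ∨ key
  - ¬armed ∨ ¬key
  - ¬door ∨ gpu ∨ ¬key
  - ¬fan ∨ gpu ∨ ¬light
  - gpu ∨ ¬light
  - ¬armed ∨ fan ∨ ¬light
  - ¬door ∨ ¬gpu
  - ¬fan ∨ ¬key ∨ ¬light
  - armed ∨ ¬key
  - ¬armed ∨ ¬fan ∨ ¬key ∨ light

Case armed = True:
  (¬armed ∨ key) forces key = True.
  Clause (¬armed ∨ ¬key) is falsified — contradiction.
Case armed = False:
  (armed ∨ key) forces key = True.
  Clause (armed ∨ ¬key) is falsified — contradiction.
Both cases fail, so the formula is unsatisfiable.

No satisfying assignment exists.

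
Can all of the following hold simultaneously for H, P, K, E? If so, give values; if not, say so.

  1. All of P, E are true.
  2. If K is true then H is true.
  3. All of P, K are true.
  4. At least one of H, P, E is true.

H = True, P = True, K = True, E = True

  (1) {P, E}: all 2 true ✓
  (2) K=T ⇒ H: T ✓
  (3) {P, K}: all 2 true ✓
  (4) {H, P, E}: 3 true — at least one ✓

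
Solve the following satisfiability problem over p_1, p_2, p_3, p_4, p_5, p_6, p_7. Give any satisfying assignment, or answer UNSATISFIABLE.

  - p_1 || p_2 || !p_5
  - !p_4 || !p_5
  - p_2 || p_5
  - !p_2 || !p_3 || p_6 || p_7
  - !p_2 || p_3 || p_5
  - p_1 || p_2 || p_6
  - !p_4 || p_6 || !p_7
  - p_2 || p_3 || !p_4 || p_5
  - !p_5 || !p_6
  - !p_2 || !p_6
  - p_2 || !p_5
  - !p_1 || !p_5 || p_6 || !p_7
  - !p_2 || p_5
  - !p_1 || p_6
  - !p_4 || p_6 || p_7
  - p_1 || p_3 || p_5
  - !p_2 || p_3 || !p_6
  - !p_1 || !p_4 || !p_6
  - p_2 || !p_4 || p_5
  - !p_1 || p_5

p_1 = False, p_2 = True, p_3 = False, p_4 = False, p_5 = True, p_6 = False, p_7 = False

Set p_1 = False.
Try p_2 = False:
  (p_1 || p_2 || !p_5) forces p_5 = False.
  clause (p_2 || p_5) is falsified — backtrack.
So p_2 = True.
  then (!p_2 || !p_6) forces p_6 = False.
  then (!p_2 || p_5) forces p_5 = True.
  then (!p_4 || !p_5) forces p_4 = False.
Set p_3 = False.
Set p_7 = False.
All clauses satisfied.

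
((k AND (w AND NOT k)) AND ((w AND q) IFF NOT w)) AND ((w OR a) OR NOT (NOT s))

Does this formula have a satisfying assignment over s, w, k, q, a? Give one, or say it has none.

Case k = True: the conjunct NOT k is False.
Case k = False: the conjunct k is False.
Both cases fail — unsatisfiable.

Unsatisfiable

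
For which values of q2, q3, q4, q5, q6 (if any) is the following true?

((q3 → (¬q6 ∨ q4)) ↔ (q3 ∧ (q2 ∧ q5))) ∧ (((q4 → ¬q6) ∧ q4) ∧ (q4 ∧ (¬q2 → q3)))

q2: True; q3: True; q4: True; q5: True; q6: False

  (q3 → (¬q6 ∨ q4)) ↔ (q3 ∧ (q2 ∧ q5)) = True
    q3 → (¬q6 ∨ q4) = True
      ¬q6 ∨ q4 = True
        ¬q6 = True
    q3 ∧ (q2 ∧ q5) = True
      q2 ∧ q5 = True
  ((q4 → ¬q6) ∧ q4) ∧ (q4 ∧ (¬q2 → q3)) = True
    (q4 → ¬q6) ∧ q4 = True
      q4 → ¬q6 = True
        ¬q6 = True
    q4 ∧ (¬q2 → q3) = True
      ¬q2 → q3 = True
        ¬q2 = False
Both conjuncts True, so the formula holds.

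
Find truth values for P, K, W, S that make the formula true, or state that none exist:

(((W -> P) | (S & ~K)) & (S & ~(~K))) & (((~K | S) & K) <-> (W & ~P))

Case K = True: the formula simplifies to ((W -> P) & S) & (S <-> (W & ~P)).
  S = True: simplifies to (W -> P) & (W & ~P).
    P = True: the conjunct ~P is False.
    P = False: simplifies to ~W & W.
      W = True: the conjunct ~W is False.
      W = False: the conjunct W is False.
  S = False: the conjunct S is False.
Case K = False: the conjunct ~(~K) becomes ~(~False) = False.
Both cases fail — unsatisfiable.

No satisfying assignment exists.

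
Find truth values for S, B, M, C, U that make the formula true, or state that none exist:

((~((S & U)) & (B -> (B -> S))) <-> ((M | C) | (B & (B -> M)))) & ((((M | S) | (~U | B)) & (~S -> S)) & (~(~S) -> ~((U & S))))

S = True, B = True, M = True, C = True, U = False

  (~((S & U)) & (B -> (B -> S))) <-> ((M | C) | (B & (B -> M))) = True
    ~((S & U)) & (B -> (B -> S)) = True
      ~((S & U)) = True
        S & U = False
      B -> (B -> S) = True
        B -> S = True
    (M | C) | (B & (B -> M)) = True
      M | C = True
      B & (B -> M) = True
        B -> M = True
  (((M | S) | (~U | B)) & (~S -> S)) & (~(~S) -> ~((U & S))) = True
    ((M | S) | (~U | B)) & (~S -> S) = True
      (M | S) | (~U | B) = True
        M | S = True
        ~U | B = True
          ~U = True
      ~S -> S = True
        ~S = False
    ~(~S) -> ~((U & S)) = True
      ~(~S) = True
        ~S = False
      ~((U & S)) = True
        U & S = False
Both conjuncts True, so the formula holds.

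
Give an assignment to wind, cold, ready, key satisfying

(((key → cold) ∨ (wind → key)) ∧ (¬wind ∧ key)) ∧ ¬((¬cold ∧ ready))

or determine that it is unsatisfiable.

wind: False; cold: True; ready: True; key: True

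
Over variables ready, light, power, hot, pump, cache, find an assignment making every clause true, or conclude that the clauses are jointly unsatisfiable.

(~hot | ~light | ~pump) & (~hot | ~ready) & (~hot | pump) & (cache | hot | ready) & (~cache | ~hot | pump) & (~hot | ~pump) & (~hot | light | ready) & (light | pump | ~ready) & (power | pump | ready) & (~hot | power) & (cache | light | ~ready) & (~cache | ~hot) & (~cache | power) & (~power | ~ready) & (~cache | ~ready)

Set ready = True.
  then (~hot | ~ready) forces hot = False.
  then (~power | ~ready) forces power = False.
  then (~cache | ~ready) forces cache = False.
  then (cache | light | ~ready) forces light = True.
Set pump = False.
All clauses satisfied.

ready = True, light = True, power = False, hot = False, pump = False, cache = False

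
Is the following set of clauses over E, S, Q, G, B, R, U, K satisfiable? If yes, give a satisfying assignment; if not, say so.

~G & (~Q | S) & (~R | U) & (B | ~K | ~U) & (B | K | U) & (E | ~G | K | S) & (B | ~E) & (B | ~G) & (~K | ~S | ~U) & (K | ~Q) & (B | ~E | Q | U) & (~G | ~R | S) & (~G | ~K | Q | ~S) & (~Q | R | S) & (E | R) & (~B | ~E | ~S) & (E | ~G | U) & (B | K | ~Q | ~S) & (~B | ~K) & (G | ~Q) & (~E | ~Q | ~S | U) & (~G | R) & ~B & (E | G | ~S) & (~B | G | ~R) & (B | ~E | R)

E: False; S: False; Q: False; G: False; B: False; R: True; U: True; K: False

Unit clause (~G) forces G = False.
In (G | ~Q) only ~Q is left, so Q = False.
Unit clause (~B) forces B = False.
In (B | ~E) only ~E is left, so E = False.
In (E | R) only R is left, so R = True.
In (E | G | ~S) only ~S is left, so S = False.
In (~R | U) only U is left, so U = True.
In (B | ~K | ~U) only ~K is left, so K = False.
All clauses satisfied.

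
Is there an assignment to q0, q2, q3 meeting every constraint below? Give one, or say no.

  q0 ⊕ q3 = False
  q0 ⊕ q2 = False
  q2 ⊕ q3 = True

Unsatisfiable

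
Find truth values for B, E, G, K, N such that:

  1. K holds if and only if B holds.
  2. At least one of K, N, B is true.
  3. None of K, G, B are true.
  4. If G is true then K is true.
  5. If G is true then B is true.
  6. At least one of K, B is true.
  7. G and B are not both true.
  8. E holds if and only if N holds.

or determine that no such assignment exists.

Case B = True:
  Constraint (3) is violated (B=T) — contradiction.
Case B = False:
  (1) with B=F forces K = False.
  Constraint (6) is violated (K=F, B=F) — contradiction.
Both cases fail — unsatisfiable.

Unsatisfiable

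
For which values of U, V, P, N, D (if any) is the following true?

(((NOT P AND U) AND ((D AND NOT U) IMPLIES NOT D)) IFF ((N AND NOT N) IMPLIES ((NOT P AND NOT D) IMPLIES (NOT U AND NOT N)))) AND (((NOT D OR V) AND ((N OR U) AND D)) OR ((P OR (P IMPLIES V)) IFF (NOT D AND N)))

U = True; V = True; P = False; N = True; D = True

  ((NOT P AND U) AND ((D AND NOT U) IMPLIES NOT D)) IFF ((N AND NOT N) IMPLIES ((NOT P AND NOT D) IMPLIES (NOT U AND NOT N))) = True
    (NOT P AND U) AND ((D AND NOT U) IMPLIES NOT D) = True
      NOT P AND U = True
        NOT P = True
      (D AND NOT U) IMPLIES NOT D = True
        D AND NOT U = False
          NOT U = False
        NOT D = False
    (N AND NOT N) IMPLIES ((NOT P AND NOT D) IMPLIES (NOT U AND NOT N)) = True
      N AND NOT N = False
        NOT N = False
      (NOT P AND NOT D) IMPLIES (NOT U AND NOT N) = True
        NOT P AND NOT D = False
          NOT P = True
          NOT D = False
        NOT U AND NOT N = False
          NOT U = False
          NOT N = False
  ((NOT D OR V) AND ((N OR U) AND D)) OR ((P OR (P IMPLIES V)) IFF (NOT D AND N)) = True
    (NOT D OR V) AND ((N OR U) AND D) = True
      NOT D OR V = True
        NOT D = False
      (N OR U) AND D = True
        N OR U = True
    (P OR (P IMPLIES V)) IFF (NOT D AND N) = False
      P OR (P IMPLIES V) = True
        P IMPLIES V = True
      NOT D AND N = False
        NOT D = False
Both conjuncts True, so the formula holds.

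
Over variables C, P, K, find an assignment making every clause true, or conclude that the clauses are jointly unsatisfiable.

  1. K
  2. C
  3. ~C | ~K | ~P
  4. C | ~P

Unit clause (K) forces K = True.
Unit clause (C) forces C = True.
In (~C | ~K | ~P) only ~P is left, so P = False.
Check each clause:
  (K): K holds.
  (C): C holds.
  (~C | ~K | ~P): ~P holds.
  (C | ~P): C holds.
All clauses satisfied.

C=T, P=F, K=T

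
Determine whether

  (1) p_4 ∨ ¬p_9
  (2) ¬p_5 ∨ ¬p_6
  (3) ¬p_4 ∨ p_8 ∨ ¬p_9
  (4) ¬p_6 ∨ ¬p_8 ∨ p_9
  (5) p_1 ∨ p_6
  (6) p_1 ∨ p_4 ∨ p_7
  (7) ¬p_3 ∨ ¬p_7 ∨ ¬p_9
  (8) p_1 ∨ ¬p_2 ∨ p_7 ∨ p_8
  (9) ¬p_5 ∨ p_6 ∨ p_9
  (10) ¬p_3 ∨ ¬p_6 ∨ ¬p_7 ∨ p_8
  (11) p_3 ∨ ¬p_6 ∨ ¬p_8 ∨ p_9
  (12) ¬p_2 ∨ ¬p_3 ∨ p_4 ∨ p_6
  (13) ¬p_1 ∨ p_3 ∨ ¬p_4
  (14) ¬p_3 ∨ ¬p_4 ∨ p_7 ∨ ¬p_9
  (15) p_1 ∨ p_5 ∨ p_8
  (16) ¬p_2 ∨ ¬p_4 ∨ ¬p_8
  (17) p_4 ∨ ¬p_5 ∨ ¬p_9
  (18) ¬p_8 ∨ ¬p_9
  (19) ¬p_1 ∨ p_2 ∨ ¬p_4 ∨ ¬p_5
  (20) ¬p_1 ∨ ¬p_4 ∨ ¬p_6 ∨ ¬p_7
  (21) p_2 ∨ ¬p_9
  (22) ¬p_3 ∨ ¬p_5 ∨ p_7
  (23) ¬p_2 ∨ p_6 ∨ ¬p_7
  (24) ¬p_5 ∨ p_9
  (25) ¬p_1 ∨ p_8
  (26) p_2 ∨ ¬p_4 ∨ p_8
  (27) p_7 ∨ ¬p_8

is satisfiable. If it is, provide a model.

p_1 = True, p_2 = False, p_3 = True, p_4 = True, p_5 = False, p_6 = False, p_7 = True, p_8 = True, p_9 = False

Set p_1 = True.
  then (¬p_1 ∨ p_8) forces p_8 = True.
  then (p_7 ∨ ¬p_8) forces p_7 = True.
  then (¬p_8 ∨ ¬p_9) forces p_9 = False.
  then (¬p_5 ∨ p_9) forces p_5 = False.
  then (¬p_6 ∨ ¬p_8 ∨ p_9) forces p_6 = False.
  then (¬p_2 ∨ p_6 ∨ ¬p_7) forces p_2 = False.
Set p_3 = True.
Set p_4 = True.
All clauses satisfied.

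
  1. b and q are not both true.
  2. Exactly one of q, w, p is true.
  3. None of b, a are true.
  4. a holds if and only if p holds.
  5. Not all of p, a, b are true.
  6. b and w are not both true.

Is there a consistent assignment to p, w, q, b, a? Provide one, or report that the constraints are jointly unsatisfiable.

p=F, w=F, q=T, b=F, a=F

  (1) b=F, q=T — not both ✓
  (2) {q, w, p}: 1 true — exactly one ✓
  (3) {b, a}: 0 true — none ✓
  (4) a=F, p=F — same ✓
  (5) {p, a, b}: 0/3 true — not all ✓
  (6) b=F, w=F — not both ✓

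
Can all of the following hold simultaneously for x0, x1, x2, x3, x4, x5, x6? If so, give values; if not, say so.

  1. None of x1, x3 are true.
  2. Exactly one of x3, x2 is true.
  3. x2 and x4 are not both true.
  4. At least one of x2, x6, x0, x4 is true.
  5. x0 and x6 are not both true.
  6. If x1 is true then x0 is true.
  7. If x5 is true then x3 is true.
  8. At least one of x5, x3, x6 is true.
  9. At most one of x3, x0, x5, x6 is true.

x0 = False; x1 = False; x2 = True; x3 = False; x4 = False; x5 = False; x6 = True

  (1) {x1, x3}: 0 true — none ✓
  (2) {x3, x2}: 1 true — exactly one ✓
  (3) x2=T, x4=F — not both ✓
  (4) {x2, x6, x0, x4}: 2 true — at least one ✓
  (5) x0=F, x6=T — not both ✓
  (6) x1=F ⇒ x0: vacuous ✓
  (7) x5=F ⇒ x3: vacuous ✓
  (8) {x5, x3, x6}: 1 true — at least one ✓
  (9) {x3, x0, x5, x6}: 1 true — at most one ✓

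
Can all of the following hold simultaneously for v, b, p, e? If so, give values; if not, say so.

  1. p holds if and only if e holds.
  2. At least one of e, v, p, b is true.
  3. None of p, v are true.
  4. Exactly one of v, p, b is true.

v: False, b: True, p: False, e: False

  (1) p=F, e=F — same ✓
  (2) {e, v, p, b}: 1 true — at least one ✓
  (3) {p, v}: 0 true — none ✓
  (4) {v, p, b}: 1 true — exactly one ✓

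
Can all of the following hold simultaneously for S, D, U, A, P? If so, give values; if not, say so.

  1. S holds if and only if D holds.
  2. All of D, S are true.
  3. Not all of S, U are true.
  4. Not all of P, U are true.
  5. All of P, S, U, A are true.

Unsatisfiable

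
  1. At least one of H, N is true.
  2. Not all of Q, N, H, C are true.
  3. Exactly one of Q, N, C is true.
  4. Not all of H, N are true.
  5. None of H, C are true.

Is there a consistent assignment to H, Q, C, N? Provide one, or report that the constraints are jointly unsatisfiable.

H: False, Q: False, C: False, N: True

  (1) {H, N}: 1 true — at least one ✓
  (2) {Q, N, H, C}: 1/4 true — not all ✓
  (3) {Q, N, C}: 1 true — exactly one ✓
  (4) {H, N}: 1/2 true — not all ✓
  (5) {H, C}: 0 true — none ✓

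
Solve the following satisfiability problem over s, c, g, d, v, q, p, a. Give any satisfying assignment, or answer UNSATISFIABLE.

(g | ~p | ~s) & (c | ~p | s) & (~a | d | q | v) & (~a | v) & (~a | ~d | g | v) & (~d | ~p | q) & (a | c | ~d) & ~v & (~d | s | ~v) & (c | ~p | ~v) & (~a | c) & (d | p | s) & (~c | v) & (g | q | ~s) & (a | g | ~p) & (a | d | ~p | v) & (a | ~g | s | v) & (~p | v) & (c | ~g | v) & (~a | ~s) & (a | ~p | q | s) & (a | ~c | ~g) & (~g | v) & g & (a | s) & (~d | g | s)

Case g = True:
  (~v) forces v = False.
  Clause (~g | v) is falsified — contradiction.
Case g = False:
  Clause (g) is falsified — contradiction.
Both cases fail, so the formula is unsatisfiable.

No satisfying assignment exists.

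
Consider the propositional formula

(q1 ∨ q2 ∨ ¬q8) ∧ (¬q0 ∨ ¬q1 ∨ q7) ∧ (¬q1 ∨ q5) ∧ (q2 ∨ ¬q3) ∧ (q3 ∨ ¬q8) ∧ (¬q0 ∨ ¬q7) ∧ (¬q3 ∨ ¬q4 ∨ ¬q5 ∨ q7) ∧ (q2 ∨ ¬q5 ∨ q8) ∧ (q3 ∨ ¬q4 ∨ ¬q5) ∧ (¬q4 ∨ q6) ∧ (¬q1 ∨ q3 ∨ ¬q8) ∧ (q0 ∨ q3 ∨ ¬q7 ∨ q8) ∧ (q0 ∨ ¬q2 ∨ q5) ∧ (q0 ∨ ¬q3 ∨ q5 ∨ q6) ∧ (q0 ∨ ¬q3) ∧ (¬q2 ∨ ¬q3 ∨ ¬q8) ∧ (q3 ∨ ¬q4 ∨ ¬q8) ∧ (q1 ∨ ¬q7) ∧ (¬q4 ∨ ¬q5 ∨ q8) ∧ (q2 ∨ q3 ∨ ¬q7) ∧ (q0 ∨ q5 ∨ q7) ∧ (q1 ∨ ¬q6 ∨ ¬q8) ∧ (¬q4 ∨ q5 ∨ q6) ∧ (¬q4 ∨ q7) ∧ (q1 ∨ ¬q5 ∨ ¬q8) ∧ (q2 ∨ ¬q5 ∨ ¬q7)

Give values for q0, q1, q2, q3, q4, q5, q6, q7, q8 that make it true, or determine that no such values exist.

Set q0 = True.
  then (¬q0 ∨ ¬q7) forces q7 = False.
  then (¬q4 ∨ q7) forces q4 = False.
  then (¬q0 ∨ ¬q1 ∨ q7) forces q1 = False.
Set q2 = True.
Set q3 = False.
  then (q3 ∨ ¬q8) forces q8 = False.
Set q5 = True.
Set q6 = False.
All clauses satisfied.

q0 = True, q1 = False, q2 = True, q3 = False, q4 = False, q5 = True, q6 = False, q7 = False, q8 = False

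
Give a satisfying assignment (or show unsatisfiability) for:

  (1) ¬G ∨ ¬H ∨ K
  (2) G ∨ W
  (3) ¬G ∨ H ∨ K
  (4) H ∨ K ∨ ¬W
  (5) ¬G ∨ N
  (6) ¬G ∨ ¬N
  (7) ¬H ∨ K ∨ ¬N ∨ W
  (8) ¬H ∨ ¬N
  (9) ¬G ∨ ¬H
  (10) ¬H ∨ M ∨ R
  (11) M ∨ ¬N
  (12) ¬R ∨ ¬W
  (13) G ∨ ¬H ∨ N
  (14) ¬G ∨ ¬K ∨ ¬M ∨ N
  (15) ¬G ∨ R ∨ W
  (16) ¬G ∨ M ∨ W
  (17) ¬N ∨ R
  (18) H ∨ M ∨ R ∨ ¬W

K=T, W=T, H=F, R=F, G=F, M=T, N=F

Set K = True.
Try W = False:
  (G ∨ W) forces G = True.
  (¬G ∨ N) forces N = True.
  clause (¬G ∨ ¬N) is falsified — backtrack.
So W = True.
  then (¬R ∨ ¬W) forces R = False.
  then (¬N ∨ R) forces N = False.
  then (¬G ∨ N) forces G = False.
  then (G ∨ ¬H ∨ N) forces H = False.
  then (H ∨ M ∨ R ∨ ¬W) forces M = True.
All clauses satisfied.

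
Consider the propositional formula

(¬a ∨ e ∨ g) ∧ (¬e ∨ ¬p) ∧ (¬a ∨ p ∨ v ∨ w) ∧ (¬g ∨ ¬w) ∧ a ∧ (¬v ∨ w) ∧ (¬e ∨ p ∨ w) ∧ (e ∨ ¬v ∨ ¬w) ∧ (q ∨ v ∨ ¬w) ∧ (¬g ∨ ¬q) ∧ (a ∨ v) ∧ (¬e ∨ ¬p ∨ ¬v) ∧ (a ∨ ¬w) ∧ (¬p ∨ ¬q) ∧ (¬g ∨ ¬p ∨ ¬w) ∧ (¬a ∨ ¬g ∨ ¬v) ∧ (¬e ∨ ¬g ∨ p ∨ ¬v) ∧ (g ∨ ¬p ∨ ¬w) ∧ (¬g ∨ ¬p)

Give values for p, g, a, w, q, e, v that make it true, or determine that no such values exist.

Unit clause (a) forces a = True.
Try p = True:
  (¬e ∨ ¬p) forces e = False.
  (¬a ∨ e ∨ g) forces g = True.
  clause (¬g ∨ ¬p) is falsified — backtrack.
So p = False.
Set g = False.
  then (¬a ∨ e ∨ g) forces e = True.
  then (¬e ∨ p ∨ w) forces w = True.
Set q = True.
Set v = False.
All clauses satisfied.

p: False, g: False, a: True, w: True, q: True, e: True, v: False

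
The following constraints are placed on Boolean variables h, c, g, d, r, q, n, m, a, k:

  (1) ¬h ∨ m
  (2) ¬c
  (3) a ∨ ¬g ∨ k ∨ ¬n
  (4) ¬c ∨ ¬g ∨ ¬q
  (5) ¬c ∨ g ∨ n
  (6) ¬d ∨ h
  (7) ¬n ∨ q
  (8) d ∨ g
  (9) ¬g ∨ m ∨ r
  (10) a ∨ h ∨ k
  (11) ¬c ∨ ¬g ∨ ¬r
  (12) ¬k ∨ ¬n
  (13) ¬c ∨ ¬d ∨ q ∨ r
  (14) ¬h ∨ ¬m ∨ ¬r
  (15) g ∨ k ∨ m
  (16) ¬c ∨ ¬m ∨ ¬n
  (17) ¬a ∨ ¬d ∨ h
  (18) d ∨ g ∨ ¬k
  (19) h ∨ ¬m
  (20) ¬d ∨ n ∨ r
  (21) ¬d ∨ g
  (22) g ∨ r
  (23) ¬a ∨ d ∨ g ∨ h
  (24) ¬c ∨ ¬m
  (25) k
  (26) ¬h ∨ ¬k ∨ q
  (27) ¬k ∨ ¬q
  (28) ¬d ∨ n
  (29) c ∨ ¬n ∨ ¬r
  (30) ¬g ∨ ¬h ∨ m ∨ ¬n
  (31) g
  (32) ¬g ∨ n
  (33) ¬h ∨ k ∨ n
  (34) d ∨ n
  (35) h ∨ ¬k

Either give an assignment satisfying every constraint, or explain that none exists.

Unsatisfiable

Case g = True:
  (¬c) forces c = False.
  (k) forces k = True.
  (¬k ∨ ¬n) forces n = False.
  Clause (¬g ∨ n) is falsified — contradiction.
Case g = False:
  Clause (g) is falsified — contradiction.
Both cases fail, so the formula is unsatisfiable.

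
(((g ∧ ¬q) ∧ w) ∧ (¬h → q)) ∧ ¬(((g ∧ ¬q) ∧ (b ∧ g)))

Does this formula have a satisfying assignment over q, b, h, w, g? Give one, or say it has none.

q = False, b = False, h = True, w = True, g = True

  ((g ∧ ¬q) ∧ w) ∧ (¬h → q) = True
    (g ∧ ¬q) ∧ w = True
      g ∧ ¬q = True
        ¬q = True
    ¬h → q = True
      ¬h = False
  ¬(((g ∧ ¬q) ∧ (b ∧ g))) = True
    (g ∧ ¬q) ∧ (b ∧ g) = False
      g ∧ ¬q = True
        ¬q = True
      b ∧ g = False
Both conjuncts True, so the formula holds.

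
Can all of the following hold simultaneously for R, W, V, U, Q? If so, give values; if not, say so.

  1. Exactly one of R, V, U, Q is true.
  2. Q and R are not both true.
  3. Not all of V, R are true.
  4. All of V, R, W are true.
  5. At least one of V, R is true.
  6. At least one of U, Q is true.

Case R = True:
  (1) with R=T forces V = False.
  Constraint (4) is violated (V=F) — contradiction.
Case R = False:
  Constraint (4) is violated (R=F) — contradiction.
Both cases fail — unsatisfiable.

The formula is unsatisfiable.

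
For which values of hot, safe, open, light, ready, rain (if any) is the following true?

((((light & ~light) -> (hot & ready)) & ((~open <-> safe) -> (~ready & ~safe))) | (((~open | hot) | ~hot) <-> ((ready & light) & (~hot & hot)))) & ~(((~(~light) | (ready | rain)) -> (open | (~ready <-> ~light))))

hot: False; safe: False; open: False; light: False; ready: True; rain: True

  (((light & ~light) -> (hot & ready)) & ((~open <-> safe) -> (~ready & ~safe))) | (((~open | hot) | ~hot) <-> ((ready & light) & (~hot & hot))) = True
    ((light & ~light) -> (hot & ready)) & ((~open <-> safe) -> (~ready & ~safe)) = True
      (light & ~light) -> (hot & ready) = True
        light & ~light = False
          ~light = True
        hot & ready = False
      (~open <-> safe) -> (~ready & ~safe) = True
        ~open <-> safe = False
          ~open = True
        ~ready & ~safe = False
          ~ready = False
          ~safe = True
    ((~open | hot) | ~hot) <-> ((ready & light) & (~hot & hot)) = False
      (~open | hot) | ~hot = True
        ~open | hot = True
          ~open = True
        ~hot = True
      (ready & light) & (~hot & hot) = False
        ready & light = False
        ~hot & hot = False
          ~hot = True
  ~(((~(~light) | (ready | rain)) -> (open | (~ready <-> ~light)))) = True
    (~(~light) | (ready | rain)) -> (open | (~ready <-> ~light)) = False
      ~(~light) | (ready | rain) = True
        ~(~light) = False
          ~light = True
        ready | rain = True
      open | (~ready <-> ~light) = False
        ~ready <-> ~light = False
          ~ready = False
          ~light = True
Both conjuncts True, so the formula holds.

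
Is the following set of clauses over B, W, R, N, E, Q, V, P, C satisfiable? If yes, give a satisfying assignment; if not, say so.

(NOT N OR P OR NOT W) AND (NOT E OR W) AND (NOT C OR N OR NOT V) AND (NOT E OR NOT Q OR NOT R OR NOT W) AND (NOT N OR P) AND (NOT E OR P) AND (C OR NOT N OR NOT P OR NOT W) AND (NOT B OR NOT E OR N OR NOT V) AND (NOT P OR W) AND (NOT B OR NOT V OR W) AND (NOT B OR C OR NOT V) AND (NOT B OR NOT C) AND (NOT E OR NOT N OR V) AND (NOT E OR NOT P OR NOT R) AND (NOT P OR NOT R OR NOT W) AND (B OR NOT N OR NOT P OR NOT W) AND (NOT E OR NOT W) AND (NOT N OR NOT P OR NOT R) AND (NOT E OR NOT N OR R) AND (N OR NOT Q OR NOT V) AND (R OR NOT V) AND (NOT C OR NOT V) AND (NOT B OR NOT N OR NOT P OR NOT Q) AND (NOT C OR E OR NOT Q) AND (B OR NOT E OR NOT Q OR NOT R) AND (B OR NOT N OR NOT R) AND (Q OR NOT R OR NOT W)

Set B = True.
  then (NOT B OR NOT C) forces C = False.
  then (NOT B OR C OR NOT V) forces V = False.
Set W = False.
  then (NOT E OR W) forces E = False.
  then (NOT P OR W) forces P = False.
  then (NOT N OR P) forces N = False.
Set R = True.
Set Q = True.
All clauses satisfied.

B = True, W = False, R = True, N = False, E = False, Q = True, V = False, P = False, C = False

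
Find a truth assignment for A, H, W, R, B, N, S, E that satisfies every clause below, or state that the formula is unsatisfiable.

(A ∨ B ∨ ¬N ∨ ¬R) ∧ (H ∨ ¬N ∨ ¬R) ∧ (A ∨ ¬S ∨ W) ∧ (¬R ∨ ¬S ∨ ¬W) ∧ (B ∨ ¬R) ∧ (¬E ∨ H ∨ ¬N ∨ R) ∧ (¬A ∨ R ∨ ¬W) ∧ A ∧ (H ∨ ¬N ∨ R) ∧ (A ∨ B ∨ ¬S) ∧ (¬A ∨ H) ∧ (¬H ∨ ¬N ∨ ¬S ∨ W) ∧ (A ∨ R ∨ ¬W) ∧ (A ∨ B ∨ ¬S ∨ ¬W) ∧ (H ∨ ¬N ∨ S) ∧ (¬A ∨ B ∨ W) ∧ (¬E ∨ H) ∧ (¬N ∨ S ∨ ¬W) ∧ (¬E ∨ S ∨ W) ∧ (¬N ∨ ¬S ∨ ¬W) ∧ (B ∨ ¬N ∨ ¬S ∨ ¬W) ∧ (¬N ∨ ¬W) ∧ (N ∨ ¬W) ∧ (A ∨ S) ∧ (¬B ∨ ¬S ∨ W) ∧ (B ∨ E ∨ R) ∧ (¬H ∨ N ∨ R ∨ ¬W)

A: True, H: True, W: False, R: True, B: True, N: False, S: False, E: False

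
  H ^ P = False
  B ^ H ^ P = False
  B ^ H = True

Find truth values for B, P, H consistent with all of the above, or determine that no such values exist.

B=F, P=T, H=T

H ^ P = T ^ T = False ✓
B ^ H ^ P = F ^ T ^ T = False ✓
B ^ H = F ^ T = True ✓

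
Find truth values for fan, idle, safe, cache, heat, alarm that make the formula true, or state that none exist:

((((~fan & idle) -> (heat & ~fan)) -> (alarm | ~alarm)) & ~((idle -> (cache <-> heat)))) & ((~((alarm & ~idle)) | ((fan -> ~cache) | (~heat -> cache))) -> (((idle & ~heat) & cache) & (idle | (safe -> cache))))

fan = True; idle = True; safe = False; cache = True; heat = False; alarm = True

  (((~fan & idle) -> (heat & ~fan)) -> (alarm | ~alarm)) & ~((idle -> (cache <-> heat))) = True
    ((~fan & idle) -> (heat & ~fan)) -> (alarm | ~alarm) = True
      (~fan & idle) -> (heat & ~fan) = True
        ~fan & idle = False
          ~fan = False
        heat & ~fan = False
          ~fan = False
      alarm | ~alarm = True
        ~alarm = False
    ~((idle -> (cache <-> heat))) = True
      idle -> (cache <-> heat) = False
        cache <-> heat = False
  (~((alarm & ~idle)) | ((fan -> ~cache) | (~heat -> cache))) -> (((idle & ~heat) & cache) & (idle | (safe -> cache))) = True
    ~((alarm & ~idle)) | ((fan -> ~cache) | (~heat -> cache)) = True
      ~((alarm & ~idle)) = True
        alarm & ~idle = False
          ~idle = False
      (fan -> ~cache) | (~heat -> cache) = True
        fan -> ~cache = False
          ~cache = False
        ~heat -> cache = True
          ~heat = True
    ((idle & ~heat) & cache) & (idle | (safe -> cache)) = True
      (idle & ~heat) & cache = True
        idle & ~heat = True
          ~heat = True
      idle | (safe -> cache) = True
        safe -> cache = True
Both conjuncts True, so the formula holds.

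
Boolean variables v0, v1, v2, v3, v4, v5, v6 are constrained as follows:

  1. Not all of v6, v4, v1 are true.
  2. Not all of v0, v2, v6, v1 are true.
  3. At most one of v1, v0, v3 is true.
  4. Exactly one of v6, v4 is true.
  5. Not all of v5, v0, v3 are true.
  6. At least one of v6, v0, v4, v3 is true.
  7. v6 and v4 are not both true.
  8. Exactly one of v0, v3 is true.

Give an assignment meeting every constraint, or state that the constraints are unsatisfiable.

v0 = False, v1 = False, v2 = True, v3 = True, v4 = True, v5 = False, v6 = False

  (1) {v6, v4, v1}: 1/3 true — not all ✓
  (2) {v0, v2, v6, v1}: 1/4 true — not all ✓
  (3) {v1, v0, v3}: 1 true — at most one ✓
  (4) {v6, v4}: 1 true — exactly one ✓
  (5) {v5, v0, v3}: 1/3 true — not all ✓
  (6) {v6, v0, v4, v3}: 2 true — at least one ✓
  (7) v6=F, v4=T — not both ✓
  (8) {v0, v3}: 1 true — exactly one ✓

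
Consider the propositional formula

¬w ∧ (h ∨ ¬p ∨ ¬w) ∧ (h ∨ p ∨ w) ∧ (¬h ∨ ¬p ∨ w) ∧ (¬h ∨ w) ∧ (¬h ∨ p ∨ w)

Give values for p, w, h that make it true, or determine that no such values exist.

p=T; w=F; h=F

Unit clause (¬w) forces w = False.
In (¬h ∨ w) only ¬h is left, so h = False.
In (h ∨ p ∨ w) only p is left, so p = True.
All clauses satisfied.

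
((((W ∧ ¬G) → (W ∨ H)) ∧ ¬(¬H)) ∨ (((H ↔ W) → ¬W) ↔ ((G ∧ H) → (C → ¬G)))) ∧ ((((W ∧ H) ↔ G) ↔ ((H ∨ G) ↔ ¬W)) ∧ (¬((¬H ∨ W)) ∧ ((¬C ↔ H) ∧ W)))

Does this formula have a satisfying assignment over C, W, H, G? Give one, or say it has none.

Case W = True: the conjunct ¬((¬H ∨ W)) becomes ¬((¬H ∨ True)) = False.
Case W = False: the conjunct W is False.
Both cases fail — unsatisfiable.

Unsatisfiable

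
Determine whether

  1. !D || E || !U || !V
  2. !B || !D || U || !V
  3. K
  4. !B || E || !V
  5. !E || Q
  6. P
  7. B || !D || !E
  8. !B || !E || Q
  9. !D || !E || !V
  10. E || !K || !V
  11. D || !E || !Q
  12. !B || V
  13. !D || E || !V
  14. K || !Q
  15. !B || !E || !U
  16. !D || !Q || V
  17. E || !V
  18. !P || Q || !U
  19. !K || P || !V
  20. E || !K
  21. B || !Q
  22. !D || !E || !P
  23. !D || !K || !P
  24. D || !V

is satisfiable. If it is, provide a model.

Case K = True:
  (P) forces P = True.
  (E || !K) forces E = True.
  (!E || Q) forces Q = True.
  (D || !E || !Q) forces D = True.
  Clause (!D || !E || !P) is falsified — contradiction.
Case K = False:
  Clause (K) is falsified — contradiction.
Both cases fail, so the formula is unsatisfiable.

UNSATISFIABLE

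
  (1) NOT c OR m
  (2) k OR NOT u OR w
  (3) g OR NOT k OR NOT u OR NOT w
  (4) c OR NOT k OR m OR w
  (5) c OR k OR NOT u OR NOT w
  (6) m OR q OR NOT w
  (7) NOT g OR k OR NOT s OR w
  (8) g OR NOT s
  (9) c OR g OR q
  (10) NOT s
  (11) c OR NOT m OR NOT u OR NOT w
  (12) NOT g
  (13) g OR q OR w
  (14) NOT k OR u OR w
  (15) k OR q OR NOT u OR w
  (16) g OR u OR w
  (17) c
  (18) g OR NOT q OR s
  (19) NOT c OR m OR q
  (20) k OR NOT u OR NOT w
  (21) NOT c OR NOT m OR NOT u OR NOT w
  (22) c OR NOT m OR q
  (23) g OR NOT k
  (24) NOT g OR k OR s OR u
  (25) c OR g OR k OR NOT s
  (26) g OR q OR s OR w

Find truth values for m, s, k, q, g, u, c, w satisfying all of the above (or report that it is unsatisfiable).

m = True, s = False, k = False, q = False, g = False, u = False, c = True, w = True

Unit clause (NOT s) forces s = False.
Unit clause (NOT g) forces g = False.
Unit clause (c) forces c = True.
In (g OR NOT q OR s) only NOT q is left, so q = False.
In (NOT c OR m OR q) only m is left, so m = True.
In (g OR NOT k) only NOT k is left, so k = False.
In (g OR q OR s OR w) only w is left, so w = True.
In (k OR NOT u OR NOT w) only NOT u is left, so u = False.
All clauses satisfied.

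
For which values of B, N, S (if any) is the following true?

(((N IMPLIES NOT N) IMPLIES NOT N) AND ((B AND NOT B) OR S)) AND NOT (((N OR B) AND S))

B = False, N = False, S = True

  ((N IMPLIES NOT N) IMPLIES NOT N) AND ((B AND NOT B) OR S) = True
    (N IMPLIES NOT N) IMPLIES NOT N = True
      N IMPLIES NOT N = True
        NOT N = True
      NOT N = True
    (B AND NOT B) OR S = True
      B AND NOT B = False
        NOT B = True
  NOT (((N OR B) AND S)) = True
    (N OR B) AND S = False
      N OR B = False
Both conjuncts True, so the formula holds.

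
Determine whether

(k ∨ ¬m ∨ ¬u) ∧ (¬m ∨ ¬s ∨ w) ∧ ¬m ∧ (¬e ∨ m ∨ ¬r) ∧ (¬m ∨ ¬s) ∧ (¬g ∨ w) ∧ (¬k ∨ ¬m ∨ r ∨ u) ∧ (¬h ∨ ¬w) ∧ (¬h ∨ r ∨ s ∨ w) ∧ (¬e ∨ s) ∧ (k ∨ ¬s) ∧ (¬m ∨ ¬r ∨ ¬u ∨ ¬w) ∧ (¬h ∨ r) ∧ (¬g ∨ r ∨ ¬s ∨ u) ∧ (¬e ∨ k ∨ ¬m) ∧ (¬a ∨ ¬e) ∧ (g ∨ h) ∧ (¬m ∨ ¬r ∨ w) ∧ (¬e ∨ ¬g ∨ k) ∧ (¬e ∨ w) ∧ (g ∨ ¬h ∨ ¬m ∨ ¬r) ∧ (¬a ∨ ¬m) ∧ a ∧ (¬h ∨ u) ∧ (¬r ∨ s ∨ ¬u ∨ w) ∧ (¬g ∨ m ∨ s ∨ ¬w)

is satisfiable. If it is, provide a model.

Unit clause (¬m) forces m = False.
Unit clause (a) forces a = True.
In (¬a ∨ ¬e) only ¬e is left, so e = False.
Set u = True.
Set w = True.
  then (¬h ∨ ¬w) forces h = False.
  then (g ∨ h) forces g = True.
  then (¬g ∨ m ∨ s ∨ ¬w) forces s = True.
  then (k ∨ ¬s) forces k = True.
Set r = True.
All clauses satisfied.

u = True; m = False; a = True; w = True; g = True; h = False; s = True; r = True; k = True; e = False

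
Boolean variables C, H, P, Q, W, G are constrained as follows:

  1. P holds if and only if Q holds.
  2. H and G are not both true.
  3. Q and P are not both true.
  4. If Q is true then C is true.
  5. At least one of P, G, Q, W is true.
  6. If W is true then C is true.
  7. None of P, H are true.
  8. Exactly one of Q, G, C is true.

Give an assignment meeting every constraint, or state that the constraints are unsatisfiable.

C = False, H = False, P = False, Q = False, W = False, G = True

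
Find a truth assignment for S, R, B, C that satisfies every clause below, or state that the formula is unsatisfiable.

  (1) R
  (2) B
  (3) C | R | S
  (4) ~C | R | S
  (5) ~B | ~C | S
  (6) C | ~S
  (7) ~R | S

S=T, R=T, B=T, C=T

Unit clause (R) forces R = True.
Unit clause (B) forces B = True.
In (~R | S) only S is left, so S = True.
In (C | ~S) only C is left, so C = True.
Check each clause:
  (R): R holds.
  (B): B holds.
  (C | R | S): C holds.
  (~C | R | S): R holds.
  (~B | ~C | S): S holds.
  (C | ~S): C holds.
  (~R | S): S holds.
All clauses satisfied.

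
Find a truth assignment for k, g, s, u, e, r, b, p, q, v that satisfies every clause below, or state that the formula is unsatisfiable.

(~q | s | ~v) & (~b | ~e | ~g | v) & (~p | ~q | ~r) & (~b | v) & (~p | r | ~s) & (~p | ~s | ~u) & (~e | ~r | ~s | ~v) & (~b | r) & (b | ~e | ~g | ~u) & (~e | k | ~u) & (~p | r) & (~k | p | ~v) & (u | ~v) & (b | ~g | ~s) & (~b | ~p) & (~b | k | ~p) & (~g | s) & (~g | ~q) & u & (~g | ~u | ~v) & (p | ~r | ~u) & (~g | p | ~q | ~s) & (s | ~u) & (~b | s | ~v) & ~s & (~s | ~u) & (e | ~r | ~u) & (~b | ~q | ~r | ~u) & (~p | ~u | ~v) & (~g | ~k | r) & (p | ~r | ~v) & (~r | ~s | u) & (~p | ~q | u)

UNSATISFIABLE

Case u = True:
  (s | ~u) forces s = True.
  Clause (~s) is falsified — contradiction.
Case u = False:
  Clause (u) is falsified — contradiction.
Both cases fail, so the formula is unsatisfiable.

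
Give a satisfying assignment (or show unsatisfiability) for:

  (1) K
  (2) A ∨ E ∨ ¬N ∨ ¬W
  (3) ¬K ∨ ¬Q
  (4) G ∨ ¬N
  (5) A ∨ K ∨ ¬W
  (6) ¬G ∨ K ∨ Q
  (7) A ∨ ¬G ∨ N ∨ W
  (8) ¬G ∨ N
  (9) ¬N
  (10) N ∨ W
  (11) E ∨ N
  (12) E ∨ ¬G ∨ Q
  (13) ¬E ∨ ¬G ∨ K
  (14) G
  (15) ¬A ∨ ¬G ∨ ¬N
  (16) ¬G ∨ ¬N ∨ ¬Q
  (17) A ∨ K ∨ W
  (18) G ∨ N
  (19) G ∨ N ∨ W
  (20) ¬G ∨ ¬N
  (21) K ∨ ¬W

No satisfying assignment exists.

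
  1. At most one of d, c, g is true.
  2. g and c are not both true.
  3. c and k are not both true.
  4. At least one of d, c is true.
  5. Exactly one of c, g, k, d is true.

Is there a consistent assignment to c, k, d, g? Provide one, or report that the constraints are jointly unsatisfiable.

c=T, k=F, d=F, g=F

  (1) {d, c, g}: 1 true — at most one ✓
  (2) g=F, c=T — not both ✓
  (3) c=T, k=F — not both ✓
  (4) {d, c}: 1 true — at least one ✓
  (5) {c, g, k, d}: 1 true — exactly one ✓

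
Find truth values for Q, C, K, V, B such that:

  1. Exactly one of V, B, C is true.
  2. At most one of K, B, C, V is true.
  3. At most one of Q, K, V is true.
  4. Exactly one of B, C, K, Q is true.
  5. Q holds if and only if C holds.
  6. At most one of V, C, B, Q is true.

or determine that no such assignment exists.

Q=F, C=F, K=F, V=F, B=T

  (1) {V, B, C}: 1 true — exactly one ✓
  (2) {K, B, C, V}: 1 true — at most one ✓
  (3) {Q, K, V}: 0 true — at most one ✓
  (4) {B, C, K, Q}: 1 true — exactly one ✓
  (5) Q=F, C=F — same ✓
  (6) {V, C, B, Q}: 1 true — at most one ✓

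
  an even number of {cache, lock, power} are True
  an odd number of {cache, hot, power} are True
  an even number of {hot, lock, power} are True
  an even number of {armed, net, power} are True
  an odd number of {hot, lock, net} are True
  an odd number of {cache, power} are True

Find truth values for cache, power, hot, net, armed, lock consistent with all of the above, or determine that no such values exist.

cache=F, power=T, hot=F, net=F, armed=T, lock=T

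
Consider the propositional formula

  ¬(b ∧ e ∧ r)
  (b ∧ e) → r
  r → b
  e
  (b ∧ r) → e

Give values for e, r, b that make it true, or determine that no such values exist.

e = True; r = False; b = False

Unit clause (e) forces e = True.
Try r = True:
  (¬b ∨ ¬e ∨ ¬r) forces b = False.
  clause (b ∨ ¬r) is falsified — backtrack.
So r = False.
  then (¬b ∨ ¬e ∨ r) forces b = False.
Check each clause:
  (e): e holds.
  (¬b ∨ ¬e ∨ ¬r): ¬b holds.
  (b ∨ ¬r): ¬r holds.
  (¬b ∨ ¬e ∨ r): ¬b holds.
  (¬b ∨ e ∨ ¬r): ¬b holds.
All clauses satisfied.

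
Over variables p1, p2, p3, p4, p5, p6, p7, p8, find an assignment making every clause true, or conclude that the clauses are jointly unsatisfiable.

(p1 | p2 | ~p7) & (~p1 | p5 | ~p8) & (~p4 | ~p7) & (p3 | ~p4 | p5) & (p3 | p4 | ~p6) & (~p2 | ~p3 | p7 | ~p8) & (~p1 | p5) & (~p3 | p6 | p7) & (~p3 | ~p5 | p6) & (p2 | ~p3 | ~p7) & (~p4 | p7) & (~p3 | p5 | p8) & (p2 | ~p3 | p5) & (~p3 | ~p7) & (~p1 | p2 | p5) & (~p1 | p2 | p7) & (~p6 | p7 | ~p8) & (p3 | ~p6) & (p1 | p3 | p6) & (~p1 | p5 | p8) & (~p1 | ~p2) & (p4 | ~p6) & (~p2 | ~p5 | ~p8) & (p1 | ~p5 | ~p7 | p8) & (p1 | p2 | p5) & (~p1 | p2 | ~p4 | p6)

Set p1 = True.
  then (~p1 | p5) forces p5 = True.
  then (~p1 | ~p2) forces p2 = False.
  then (~p1 | p2 | p7) forces p7 = True.
  then (~p4 | ~p7) forces p4 = False.
  then (p2 | ~p3 | ~p7) forces p3 = False.
  then (p3 | ~p6) forces p6 = False.
Set p8 = False.
All clauses satisfied.

p1: True, p2: False, p3: False, p4: False, p5: True, p6: False, p7: True, p8: False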